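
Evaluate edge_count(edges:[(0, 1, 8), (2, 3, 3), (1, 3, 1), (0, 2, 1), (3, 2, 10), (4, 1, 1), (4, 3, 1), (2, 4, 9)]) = 8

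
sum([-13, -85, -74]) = -172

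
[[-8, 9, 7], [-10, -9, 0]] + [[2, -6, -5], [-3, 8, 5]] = [[-6, 3, 2], [-13, -1, 5]]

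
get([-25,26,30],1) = 26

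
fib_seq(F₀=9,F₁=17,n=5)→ [9, 17, 26, 43, 69]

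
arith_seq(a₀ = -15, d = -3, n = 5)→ a_0 = -15 + 0*-3 = -15
a_1 = -15 + 1*-3 = -18
a_2 = -15 + 2*-3 = -21
...
= [-15, -18, -21, -24, -27]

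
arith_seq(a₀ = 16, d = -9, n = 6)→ [16, 7, -2, -11, -20, -29]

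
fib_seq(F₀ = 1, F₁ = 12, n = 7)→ F_2 = F_1 + F_0 = 13
F_3 = F_2 + F_1 = 25
F_4 = F_3 + F_2 = 38
...
= [1, 12, 13, 25, 38, 63, 101]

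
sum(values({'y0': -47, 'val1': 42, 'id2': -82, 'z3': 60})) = (-47) + 42 + (-82) + 60
= -27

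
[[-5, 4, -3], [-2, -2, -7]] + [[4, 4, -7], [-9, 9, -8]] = [[-1, 8, -10], [-11, 7, -15]]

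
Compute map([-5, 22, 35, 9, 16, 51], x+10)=-5+10=5, 22+10=32, 35+10=45, 9+10=19, 16+10=26, 51+10=61
= [5, 32, 45, 19, 26, 61]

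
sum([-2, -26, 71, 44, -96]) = -9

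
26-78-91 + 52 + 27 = -64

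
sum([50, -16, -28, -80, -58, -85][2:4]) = -108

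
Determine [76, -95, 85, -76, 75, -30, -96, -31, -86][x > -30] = keep x where x > -30: 76✓, -95✗, 85✓, -76✗, 75✓, -30✗, -96✗, -31✗, -86✗
= [76, 85, 75]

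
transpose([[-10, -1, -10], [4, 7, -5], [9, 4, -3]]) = [[-10, 4, 9], [-1, 7, 4], [-10, -5, -3]]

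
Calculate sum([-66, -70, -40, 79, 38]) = (-66) + (-70) + (-40) + 79 + 38
= -59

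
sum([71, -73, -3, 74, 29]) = 98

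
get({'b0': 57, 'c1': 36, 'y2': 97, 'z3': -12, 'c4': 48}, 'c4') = 48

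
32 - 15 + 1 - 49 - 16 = -47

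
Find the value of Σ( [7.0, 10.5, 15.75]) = 33.25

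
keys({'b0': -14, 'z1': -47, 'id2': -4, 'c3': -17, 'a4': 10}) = ['b0', 'z1', 'id2', 'c3', 'a4']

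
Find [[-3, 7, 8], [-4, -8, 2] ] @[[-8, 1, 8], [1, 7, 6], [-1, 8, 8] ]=C[0][0] = (-3)*(-8) + (7)*(1) + (8)*(-1) = 23
C[0][1] = (-3)*(1) + (7)*(7) + (8)*(8) = 110
C[0][2] = (-3)*(8) + (7)*(6) + (8)*(8) = 82
C[1][0] = (-4)*(-8) + (-8)*(1) + (2)*(-1) = 22
C[1][1] = (-4)*(1) + (-8)*(7) + (2)*(8) = -44
C[1][2] = (-4)*(8) + (-8)*(6) + (2)*(8) = -64
= [[23, 110, 82], [22, -44, -64]]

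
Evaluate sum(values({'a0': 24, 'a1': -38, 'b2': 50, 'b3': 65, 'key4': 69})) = 24 + (-38) + 50 + 65 + 69
= 170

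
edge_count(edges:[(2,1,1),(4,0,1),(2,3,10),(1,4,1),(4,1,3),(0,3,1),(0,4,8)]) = 7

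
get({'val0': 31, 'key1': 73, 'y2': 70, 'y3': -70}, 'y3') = -70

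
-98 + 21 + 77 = 0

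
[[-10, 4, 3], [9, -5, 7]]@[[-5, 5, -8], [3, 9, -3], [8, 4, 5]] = C[0][0] = (-10)*(-5) + (4)*(3) + (3)*(8) = 86
C[0][1] = (-10)*(5) + (4)*(9) + (3)*(4) = -2
C[0][2] = (-10)*(-8) + (4)*(-3) + (3)*(5) = 83
C[1][0] = (9)*(-5) + (-5)*(3) + (7)*(8) = -4
C[1][1] = (9)*(5) + (-5)*(9) + (7)*(4) = 28
C[1][2] = (9)*(-8) + (-5)*(-3) + (7)*(5) = -22
= [[86, -2, 83], [-4, 28, -22]]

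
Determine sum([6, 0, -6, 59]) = 59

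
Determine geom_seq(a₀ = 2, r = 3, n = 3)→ a_0 = 2*3^0 = 2
a_1 = 2*3^1 = 6
a_2 = 2*3^2 = 18
= [2, 6, 18]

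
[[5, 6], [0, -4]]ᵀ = [[5, 0], [6, -4]]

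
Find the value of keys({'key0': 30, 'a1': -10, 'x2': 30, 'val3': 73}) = ['key0', 'a1', 'x2', 'val3']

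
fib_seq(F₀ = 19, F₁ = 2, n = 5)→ [19, 2, 21, 23, 44]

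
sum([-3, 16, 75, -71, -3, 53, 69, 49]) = (-3) + 16 + 75 + (-71) + (-3) + 53 + 69 + 49
= 185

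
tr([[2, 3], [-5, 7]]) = diagonal: 2 + 7
= 9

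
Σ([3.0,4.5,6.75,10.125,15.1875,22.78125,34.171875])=96.515625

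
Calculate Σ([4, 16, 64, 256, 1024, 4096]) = 5460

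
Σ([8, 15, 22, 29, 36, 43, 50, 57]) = 8 + 15 + 22 + 29 + 36 + 43 + 50 + 57
= 260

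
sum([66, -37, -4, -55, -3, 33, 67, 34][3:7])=slice → [-55, -3, 33, 67]
(-55) + (-3) + 33 + 67
= 42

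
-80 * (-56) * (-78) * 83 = -29003520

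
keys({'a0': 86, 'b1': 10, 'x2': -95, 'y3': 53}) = ['a0', 'b1', 'x2', 'y3']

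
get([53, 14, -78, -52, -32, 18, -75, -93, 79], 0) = 53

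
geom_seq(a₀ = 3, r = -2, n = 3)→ [3, -6, 12]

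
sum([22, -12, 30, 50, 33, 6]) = 129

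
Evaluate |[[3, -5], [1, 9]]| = (3)*(9) - (-5)*(1)
= 32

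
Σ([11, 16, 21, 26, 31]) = 105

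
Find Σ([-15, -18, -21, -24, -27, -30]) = -135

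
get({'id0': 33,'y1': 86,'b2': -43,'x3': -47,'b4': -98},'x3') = -47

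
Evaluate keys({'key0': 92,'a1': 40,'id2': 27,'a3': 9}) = ['key0', 'a1', 'id2', 'a3']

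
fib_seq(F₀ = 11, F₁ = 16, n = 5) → [11, 16, 27, 43, 70]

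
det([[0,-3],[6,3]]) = (0)*(3) - (-3)*(6)
= 18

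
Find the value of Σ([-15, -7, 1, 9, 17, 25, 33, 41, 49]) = (-15) + (-7) + 1 + 9 + 17 + 25 + 33 + 41 + 49
= 153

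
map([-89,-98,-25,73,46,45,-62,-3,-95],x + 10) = -89+10=-79, -98+10=-88, -25+10=-15, 73+10=83, 46+10=56, 45+10=55, -62+10=-52, -3+10=7, -95+10=-85
= [-79, -88, -15, 83, 56, 55, -52, 7, -85]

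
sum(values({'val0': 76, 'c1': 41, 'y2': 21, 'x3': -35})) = 103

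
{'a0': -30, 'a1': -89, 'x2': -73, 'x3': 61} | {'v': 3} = {'a0': -30, 'a1': -89, 'x2': -73, 'x3': 61, 'v': 3}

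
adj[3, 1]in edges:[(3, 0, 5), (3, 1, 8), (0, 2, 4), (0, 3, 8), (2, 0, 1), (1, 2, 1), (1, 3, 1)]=8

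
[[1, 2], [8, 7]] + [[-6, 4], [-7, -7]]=[[-5, 6], [1, 0]]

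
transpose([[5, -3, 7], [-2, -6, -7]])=[[5, -2], [-3, -6], [7, -7]]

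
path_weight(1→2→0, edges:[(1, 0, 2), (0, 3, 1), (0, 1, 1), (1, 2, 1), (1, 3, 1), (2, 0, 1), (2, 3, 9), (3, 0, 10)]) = w(1→2)=1 + w(2→0)=1
= 2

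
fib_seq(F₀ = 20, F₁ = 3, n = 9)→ F_2 = F_1 + F_0 = 23
F_3 = F_2 + F_1 = 26
F_4 = F_3 + F_2 = 49
...
= [20, 3, 23, 26, 49, 75, 124, 199, 323]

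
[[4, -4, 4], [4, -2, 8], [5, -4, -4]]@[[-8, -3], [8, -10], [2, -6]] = C[0][0] = (4)*(-8) + (-4)*(8) + (4)*(2) = -56
C[0][1] = (4)*(-3) + (-4)*(-10) + (4)*(-6) = 4
C[1][0] = (4)*(-8) + (-2)*(8) + (8)*(2) = -32
C[1][1] = (4)*(-3) + (-2)*(-10) + (8)*(-6) = -40
C[2][0] = (5)*(-8) + (-4)*(8) + (-4)*(2) = -80
C[2][1] = (5)*(-3) + (-4)*(-10) + (-4)*(-6) = 49
= [[-56, 4], [-32, -40], [-80, 49]]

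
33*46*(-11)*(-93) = 1552914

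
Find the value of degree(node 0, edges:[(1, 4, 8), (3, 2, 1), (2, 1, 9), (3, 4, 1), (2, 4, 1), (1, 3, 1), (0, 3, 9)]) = 1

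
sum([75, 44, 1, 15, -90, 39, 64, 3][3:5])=slice → [15, -90]
15 + (-90)
= -75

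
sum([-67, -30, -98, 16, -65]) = -244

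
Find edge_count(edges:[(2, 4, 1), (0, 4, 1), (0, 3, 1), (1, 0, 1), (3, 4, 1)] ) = 5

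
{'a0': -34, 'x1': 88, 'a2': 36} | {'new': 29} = {'a0': -34, 'x1': 88, 'a2': 36, 'new': 29}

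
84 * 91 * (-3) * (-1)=22932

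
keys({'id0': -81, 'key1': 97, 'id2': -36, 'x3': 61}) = ['id0', 'key1', 'id2', 'x3']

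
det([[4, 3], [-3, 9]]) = (4)*(9) - (3)*(-3)
= 45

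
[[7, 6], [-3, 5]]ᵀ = [[7, -3], [6, 5]]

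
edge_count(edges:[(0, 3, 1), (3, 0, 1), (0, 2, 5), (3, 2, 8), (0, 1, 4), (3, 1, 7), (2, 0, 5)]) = 7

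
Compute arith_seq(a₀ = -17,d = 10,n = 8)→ [-17, -7, 3, 13, 23, 33, 43, 53]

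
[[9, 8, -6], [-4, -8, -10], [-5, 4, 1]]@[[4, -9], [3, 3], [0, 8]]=[[60, -105], [-40, -68], [-8, 65]]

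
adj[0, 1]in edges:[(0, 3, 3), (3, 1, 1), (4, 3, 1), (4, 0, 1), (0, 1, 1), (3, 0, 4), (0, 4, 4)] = 1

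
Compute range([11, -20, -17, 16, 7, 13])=36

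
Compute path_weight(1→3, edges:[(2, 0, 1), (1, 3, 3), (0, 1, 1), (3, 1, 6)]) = w(1→3)=3
= 3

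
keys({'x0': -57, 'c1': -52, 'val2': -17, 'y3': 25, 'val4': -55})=['x0', 'c1', 'val2', 'y3', 'val4']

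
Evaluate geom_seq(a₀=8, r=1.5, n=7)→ [8.0, 12.0, 18.0, 27.0, 40.5, 60.75, 91.125]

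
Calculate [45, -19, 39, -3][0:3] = [45, -19, 39]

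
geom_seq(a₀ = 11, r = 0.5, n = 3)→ [11.0, 5.5, 2.75]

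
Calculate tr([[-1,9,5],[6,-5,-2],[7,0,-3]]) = diagonal: (-1) + (-5) + (-3)
= -9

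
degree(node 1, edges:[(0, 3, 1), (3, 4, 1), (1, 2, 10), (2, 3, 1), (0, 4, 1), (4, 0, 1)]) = 1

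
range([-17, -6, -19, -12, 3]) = 22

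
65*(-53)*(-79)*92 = 25038260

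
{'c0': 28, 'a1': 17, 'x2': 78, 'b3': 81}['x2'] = 78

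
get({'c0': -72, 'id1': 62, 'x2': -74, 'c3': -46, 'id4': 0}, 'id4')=0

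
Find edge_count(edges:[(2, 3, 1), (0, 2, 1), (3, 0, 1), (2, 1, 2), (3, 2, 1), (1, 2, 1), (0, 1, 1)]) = 7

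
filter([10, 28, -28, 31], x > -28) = [10, 28, 31]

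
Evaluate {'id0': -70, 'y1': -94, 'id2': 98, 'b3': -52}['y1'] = -94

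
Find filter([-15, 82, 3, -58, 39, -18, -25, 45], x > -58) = [-15, 82, 3, 39, -18, -25, 45]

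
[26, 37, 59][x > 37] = keep x where x > 37: 26✗, 37✗, 59✓
= [59]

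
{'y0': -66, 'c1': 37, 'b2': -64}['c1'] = 37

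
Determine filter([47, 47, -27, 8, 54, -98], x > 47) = keep x where x > 47: 47✗, 47✗, -27✗, 8✗, 54✓, -98✗
= [54]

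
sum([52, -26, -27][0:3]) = -1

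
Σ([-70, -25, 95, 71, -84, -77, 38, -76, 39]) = -89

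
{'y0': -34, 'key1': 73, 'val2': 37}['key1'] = 73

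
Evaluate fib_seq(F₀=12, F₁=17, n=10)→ F_2 = F_1 + F_0 = 29
F_3 = F_2 + F_1 = 46
F_4 = F_3 + F_2 = 75
...
= [12, 17, 29, 46, 75, 121, 196, 317, 513, 830]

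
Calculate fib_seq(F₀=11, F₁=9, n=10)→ [11, 9, 20, 29, 49, 78, 127, 205, 332, 537]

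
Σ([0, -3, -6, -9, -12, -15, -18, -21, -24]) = -108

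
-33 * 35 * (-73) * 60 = 5058900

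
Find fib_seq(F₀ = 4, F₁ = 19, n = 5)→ F_2 = F_1 + F_0 = 23
F_3 = F_2 + F_1 = 42
F_4 = F_3 + F_2 = 65
= [4, 19, 23, 42, 65]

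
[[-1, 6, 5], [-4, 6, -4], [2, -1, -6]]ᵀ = [[-1, -4, 2], [6, 6, -1], [5, -4, -6]]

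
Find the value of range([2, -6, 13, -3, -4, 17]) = 23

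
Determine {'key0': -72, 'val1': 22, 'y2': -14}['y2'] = -14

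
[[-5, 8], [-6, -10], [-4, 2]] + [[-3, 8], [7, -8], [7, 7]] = [[-8, 16], [1, -18], [3, 9]]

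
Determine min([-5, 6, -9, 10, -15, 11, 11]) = -15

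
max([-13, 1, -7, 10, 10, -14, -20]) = 10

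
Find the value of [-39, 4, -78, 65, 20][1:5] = [4, -78, 65, 20]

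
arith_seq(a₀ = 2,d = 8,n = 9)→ a_0 = 2 + 0*8 = 2
a_1 = 2 + 1*8 = 10
a_2 = 2 + 2*8 = 18
...
= [2, 10, 18, 26, 34, 42, 50, 58, 66]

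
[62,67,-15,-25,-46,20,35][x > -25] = keep x where x > -25: 62✓, 67✓, -15✓, -25✗, -46✗, 20✓, 35✓
= [62, 67, -15, 20, 35]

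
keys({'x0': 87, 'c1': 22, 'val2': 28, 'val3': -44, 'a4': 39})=['x0', 'c1', 'val2', 'val3', 'a4']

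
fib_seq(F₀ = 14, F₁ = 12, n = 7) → F_2 = F_1 + F_0 = 26
F_3 = F_2 + F_1 = 38
F_4 = F_3 + F_2 = 64
...
= [14, 12, 26, 38, 64, 102, 166]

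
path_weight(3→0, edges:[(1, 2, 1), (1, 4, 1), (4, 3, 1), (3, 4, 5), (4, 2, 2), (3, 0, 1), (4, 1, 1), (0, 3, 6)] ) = w(3→0)=1
= 1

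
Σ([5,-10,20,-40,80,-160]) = 5 + -10 + 20 + -40 + 80 + -160
= -105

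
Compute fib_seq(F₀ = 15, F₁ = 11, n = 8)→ F_2 = F_1 + F_0 = 26
F_3 = F_2 + F_1 = 37
F_4 = F_3 + F_2 = 63
...
= [15, 11, 26, 37, 63, 100, 163, 263]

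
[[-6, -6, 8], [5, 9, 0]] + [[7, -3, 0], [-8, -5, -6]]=[[1, -9, 8], [-3, 4, -6]]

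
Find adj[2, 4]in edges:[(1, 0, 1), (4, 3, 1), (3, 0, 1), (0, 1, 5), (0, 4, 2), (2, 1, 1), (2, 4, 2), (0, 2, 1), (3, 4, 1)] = 2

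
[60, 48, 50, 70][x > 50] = keep x where x > 50: 60✓, 48✗, 50✗, 70✓
= [60, 70]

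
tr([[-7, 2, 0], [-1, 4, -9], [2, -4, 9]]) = diagonal: (-7) + 4 + 9
= 6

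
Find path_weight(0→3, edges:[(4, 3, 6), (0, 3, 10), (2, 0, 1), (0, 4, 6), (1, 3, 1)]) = w(0→3)=10
= 10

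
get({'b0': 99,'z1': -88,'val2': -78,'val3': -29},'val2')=-78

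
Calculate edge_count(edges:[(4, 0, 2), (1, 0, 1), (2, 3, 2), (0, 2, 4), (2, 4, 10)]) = 5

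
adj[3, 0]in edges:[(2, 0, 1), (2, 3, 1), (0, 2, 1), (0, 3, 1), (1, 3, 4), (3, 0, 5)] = 5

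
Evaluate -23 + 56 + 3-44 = -8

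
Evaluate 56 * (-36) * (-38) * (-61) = -4673088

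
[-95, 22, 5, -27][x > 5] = [22]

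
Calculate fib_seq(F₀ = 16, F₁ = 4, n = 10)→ [16, 4, 20, 24, 44, 68, 112, 180, 292, 472]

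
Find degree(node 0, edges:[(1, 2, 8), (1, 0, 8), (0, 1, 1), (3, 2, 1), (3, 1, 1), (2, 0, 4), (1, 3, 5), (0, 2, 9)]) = 4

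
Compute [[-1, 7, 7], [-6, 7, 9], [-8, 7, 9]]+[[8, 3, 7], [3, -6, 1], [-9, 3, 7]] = [[7, 10, 14], [-3, 1, 10], [-17, 10, 16]]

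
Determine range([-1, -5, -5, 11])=16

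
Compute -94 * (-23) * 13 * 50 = 1405300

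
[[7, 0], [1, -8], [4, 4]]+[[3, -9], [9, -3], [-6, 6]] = [[10, -9], [10, -11], [-2, 10]]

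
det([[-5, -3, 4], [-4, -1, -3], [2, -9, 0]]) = 305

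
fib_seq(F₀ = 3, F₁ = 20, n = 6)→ F_2 = F_1 + F_0 = 23
F_3 = F_2 + F_1 = 43
F_4 = F_3 + F_2 = 66
...
= [3, 20, 23, 43, 66, 109]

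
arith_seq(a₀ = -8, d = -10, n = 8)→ [-8, -18, -28, -38, -48, -58, -68, -78]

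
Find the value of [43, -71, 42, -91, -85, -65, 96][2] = 42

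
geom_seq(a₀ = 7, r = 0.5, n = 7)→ a_0 = 7*0.5^0 = 7.0
a_1 = 7*0.5^1 = 3.5
a_2 = 7*0.5^2 = 1.75
...
= [7.0, 3.5, 1.75, 0.875, 0.4375, 0.21875, 0.109375]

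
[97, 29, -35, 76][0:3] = [97, 29, -35]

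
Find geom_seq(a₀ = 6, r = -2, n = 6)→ [6, -12, 24, -48, 96, -192]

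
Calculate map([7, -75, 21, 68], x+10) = [17, -65, 31, 78]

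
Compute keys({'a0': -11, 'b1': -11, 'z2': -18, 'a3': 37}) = ['a0', 'b1', 'z2', 'a3']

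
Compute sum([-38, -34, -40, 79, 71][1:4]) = slice → [-34, -40, 79]
(-34) + (-40) + 79
= 5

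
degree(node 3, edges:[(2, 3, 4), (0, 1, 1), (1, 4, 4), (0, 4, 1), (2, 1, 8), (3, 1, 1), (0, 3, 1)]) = 3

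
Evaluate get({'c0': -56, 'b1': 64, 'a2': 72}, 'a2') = 72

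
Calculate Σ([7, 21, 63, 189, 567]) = 847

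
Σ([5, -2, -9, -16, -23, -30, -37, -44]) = 5 + (-2) + (-9) + (-16) + (-23) + (-30) + (-37) + (-44)
= -156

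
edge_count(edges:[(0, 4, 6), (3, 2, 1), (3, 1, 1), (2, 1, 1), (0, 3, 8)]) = 5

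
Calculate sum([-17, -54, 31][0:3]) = slice → [-17, -54, 31]
(-17) + (-54) + 31
= -40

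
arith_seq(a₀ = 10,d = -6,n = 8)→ [10, 4, -2, -8, -14, -20, -26, -32]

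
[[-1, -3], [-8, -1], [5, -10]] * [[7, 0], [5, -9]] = [[-22, 27], [-61, 9], [-15, 90]]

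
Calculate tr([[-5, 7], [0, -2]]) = -7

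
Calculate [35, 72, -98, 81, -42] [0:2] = [35, 72]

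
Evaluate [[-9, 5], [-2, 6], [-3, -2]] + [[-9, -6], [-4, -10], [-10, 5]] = [[-18, -1], [-6, -4], [-13, 3]]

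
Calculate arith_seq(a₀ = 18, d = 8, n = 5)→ a_0 = 18 + 0*8 = 18
a_1 = 18 + 1*8 = 26
a_2 = 18 + 2*8 = 34
...
= [18, 26, 34, 42, 50]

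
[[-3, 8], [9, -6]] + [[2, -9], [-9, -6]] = [[-1, -1], [0, -12]]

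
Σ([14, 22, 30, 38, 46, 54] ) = 204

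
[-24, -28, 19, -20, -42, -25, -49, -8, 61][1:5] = [-28, 19, -20, -42]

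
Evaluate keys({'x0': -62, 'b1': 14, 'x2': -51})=['x0', 'b1', 'x2']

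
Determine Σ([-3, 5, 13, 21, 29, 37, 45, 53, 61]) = (-3) + 5 + 13 + 21 + 29 + 37 + 45 + 53 + 61
= 261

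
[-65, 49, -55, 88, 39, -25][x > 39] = keep x where x > 39: -65✗, 49✓, -55✗, 88✓, 39✗, -25✗
= [49, 88]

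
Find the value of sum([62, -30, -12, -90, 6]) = -64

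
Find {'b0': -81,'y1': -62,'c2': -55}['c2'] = -55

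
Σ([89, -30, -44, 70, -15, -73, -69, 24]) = -48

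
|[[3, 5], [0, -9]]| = -27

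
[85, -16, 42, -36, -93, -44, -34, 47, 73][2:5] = [42, -36, -93]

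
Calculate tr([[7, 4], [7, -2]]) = diagonal: 7 + (-2)
= 5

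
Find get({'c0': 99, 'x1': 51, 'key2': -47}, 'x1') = 51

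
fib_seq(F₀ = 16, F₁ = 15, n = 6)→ F_2 = F_1 + F_0 = 31
F_3 = F_2 + F_1 = 46
F_4 = F_3 + F_2 = 77
...
= [16, 15, 31, 46, 77, 123]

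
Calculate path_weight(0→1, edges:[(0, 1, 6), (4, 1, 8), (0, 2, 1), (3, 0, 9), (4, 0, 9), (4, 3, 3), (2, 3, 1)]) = w(0→1)=6
= 6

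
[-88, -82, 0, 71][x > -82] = keep x where x > -82: -88✗, -82✗, 0✓, 71✓
= [0, 71]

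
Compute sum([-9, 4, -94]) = (-9) + 4 + (-94)
= -99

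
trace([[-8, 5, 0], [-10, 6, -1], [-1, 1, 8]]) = diagonal: (-8) + 6 + 8
= 6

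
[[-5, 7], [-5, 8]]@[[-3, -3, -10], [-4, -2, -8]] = [[-13, 1, -6], [-17, -1, -14]]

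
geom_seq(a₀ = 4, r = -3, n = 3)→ [4, -12, 36]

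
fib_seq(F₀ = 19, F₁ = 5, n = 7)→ F_2 = F_1 + F_0 = 24
F_3 = F_2 + F_1 = 29
F_4 = F_3 + F_2 = 53
...
= [19, 5, 24, 29, 53, 82, 135]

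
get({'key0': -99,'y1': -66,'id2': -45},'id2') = -45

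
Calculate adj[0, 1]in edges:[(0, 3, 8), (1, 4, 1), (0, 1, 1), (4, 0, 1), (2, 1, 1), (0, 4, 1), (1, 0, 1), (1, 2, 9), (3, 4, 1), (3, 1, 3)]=1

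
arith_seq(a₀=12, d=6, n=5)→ a_0 = 12 + 0*6 = 12
a_1 = 12 + 1*6 = 18
a_2 = 12 + 2*6 = 24
...
= [12, 18, 24, 30, 36]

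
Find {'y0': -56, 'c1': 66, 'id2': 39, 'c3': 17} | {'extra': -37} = {'y0': -56, 'c1': 66, 'id2': 39, 'c3': 17, 'extra': -37}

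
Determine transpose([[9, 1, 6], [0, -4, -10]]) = [[9, 0], [1, -4], [6, -10]]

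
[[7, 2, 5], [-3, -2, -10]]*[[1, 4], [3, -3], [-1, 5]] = [[8, 47], [1, -56]]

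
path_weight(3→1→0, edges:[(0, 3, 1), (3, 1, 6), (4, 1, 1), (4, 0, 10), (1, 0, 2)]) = 8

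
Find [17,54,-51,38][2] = -51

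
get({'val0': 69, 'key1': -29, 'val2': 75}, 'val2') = 75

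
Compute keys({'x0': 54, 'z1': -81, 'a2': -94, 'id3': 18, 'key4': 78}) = ['x0', 'z1', 'a2', 'id3', 'key4']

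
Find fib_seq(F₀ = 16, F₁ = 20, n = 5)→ [16, 20, 36, 56, 92]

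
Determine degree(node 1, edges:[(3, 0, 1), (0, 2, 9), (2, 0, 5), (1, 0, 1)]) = 1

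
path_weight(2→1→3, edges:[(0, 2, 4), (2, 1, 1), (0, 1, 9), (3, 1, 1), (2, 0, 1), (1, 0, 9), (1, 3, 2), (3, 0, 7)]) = w(2→1)=1 + w(1→3)=2
= 3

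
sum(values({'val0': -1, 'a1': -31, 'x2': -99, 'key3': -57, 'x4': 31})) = -157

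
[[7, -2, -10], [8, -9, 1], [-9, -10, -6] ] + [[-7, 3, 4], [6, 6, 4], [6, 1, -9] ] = [[0, 1, -6], [14, -3, 5], [-3, -9, -15]]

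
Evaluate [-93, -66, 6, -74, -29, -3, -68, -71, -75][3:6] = [-74, -29, -3]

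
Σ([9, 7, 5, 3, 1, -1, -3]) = 9 + 7 + 5 + 3 + 1 + (-1) + (-3)
= 21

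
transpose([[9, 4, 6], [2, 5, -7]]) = [[9, 2], [4, 5], [6, -7]]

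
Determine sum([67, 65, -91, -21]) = 67 + 65 + (-91) + (-21)
= 20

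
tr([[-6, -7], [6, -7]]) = -13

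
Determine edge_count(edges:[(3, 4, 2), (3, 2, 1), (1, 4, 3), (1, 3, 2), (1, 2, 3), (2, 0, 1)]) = 6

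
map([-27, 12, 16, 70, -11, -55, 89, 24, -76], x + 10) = [-17, 22, 26, 80, -1, -45, 99, 34, -66]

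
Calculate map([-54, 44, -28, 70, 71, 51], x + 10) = -54+10=-44, 44+10=54, -28+10=-18, 70+10=80, 71+10=81, 51+10=61
= [-44, 54, -18, 80, 81, 61]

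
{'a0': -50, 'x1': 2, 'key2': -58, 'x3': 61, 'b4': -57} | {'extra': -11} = {'a0': -50, 'x1': 2, 'key2': -58, 'x3': 61, 'b4': -57, 'extra': -11}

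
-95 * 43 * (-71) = 290035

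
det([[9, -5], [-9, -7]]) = -108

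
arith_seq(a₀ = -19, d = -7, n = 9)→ [-19, -26, -33, -40, -47, -54, -61, -68, -75]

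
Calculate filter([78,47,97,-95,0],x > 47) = keep x where x > 47: 78✓, 47✗, 97✓, -95✗, 0✗
= [78, 97]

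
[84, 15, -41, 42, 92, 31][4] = 92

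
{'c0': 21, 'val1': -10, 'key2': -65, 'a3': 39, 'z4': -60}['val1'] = -10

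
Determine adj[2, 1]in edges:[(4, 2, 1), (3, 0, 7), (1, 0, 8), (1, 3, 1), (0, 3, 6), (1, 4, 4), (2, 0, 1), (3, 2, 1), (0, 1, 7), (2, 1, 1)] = 1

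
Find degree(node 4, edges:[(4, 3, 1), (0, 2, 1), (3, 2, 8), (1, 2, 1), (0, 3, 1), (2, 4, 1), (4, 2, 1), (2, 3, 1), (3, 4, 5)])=incident: (4,3), (2,4), (4,2), (3,4)
= 4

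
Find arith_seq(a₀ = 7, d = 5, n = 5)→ [7, 12, 17, 22, 27]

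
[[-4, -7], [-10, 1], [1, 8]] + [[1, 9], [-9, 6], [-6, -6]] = [[-3, 2], [-19, 7], [-5, 2]]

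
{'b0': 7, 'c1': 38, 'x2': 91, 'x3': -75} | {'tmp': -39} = {'b0': 7, 'c1': 38, 'x2': 91, 'x3': -75, 'tmp': -39}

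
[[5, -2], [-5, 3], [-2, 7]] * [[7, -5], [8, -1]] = C[0][0] = (5)*(7) + (-2)*(8) = 19
C[0][1] = (5)*(-5) + (-2)*(-1) = -23
C[1][0] = (-5)*(7) + (3)*(8) = -11
C[1][1] = (-5)*(-5) + (3)*(-1) = 22
C[2][0] = (-2)*(7) + (7)*(8) = 42
C[2][1] = (-2)*(-5) + (7)*(-1) = 3
= [[19, -23], [-11, 22], [42, 3]]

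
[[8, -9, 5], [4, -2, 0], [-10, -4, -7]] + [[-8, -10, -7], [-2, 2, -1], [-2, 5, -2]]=[[0, -19, -2], [2, 0, -1], [-12, 1, -9]]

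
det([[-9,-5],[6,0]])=(-9)*(0) - (-5)*(6)
= 30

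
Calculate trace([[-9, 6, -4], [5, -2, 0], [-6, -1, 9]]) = -2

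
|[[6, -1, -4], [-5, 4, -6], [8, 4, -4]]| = 324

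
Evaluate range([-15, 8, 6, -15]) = 23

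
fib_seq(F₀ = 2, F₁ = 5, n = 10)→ F_2 = F_1 + F_0 = 7
F_3 = F_2 + F_1 = 12
F_4 = F_3 + F_2 = 19
...
= [2, 5, 7, 12, 19, 31, 50, 81, 131, 212]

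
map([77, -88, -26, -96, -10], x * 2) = [154, -176, -52, -192, -20]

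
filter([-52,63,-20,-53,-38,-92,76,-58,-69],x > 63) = [76]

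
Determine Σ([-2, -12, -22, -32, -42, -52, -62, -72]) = -296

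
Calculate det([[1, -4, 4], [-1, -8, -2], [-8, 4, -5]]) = (1)*(1)*det([[-8, -2], [4, -5]]) + (-1)*(-4)*det([[-1, -2], [-8, -5]]) + (1)*(4)*det([[-1, -8], [-8, 4]])
= 48 + -44 + -272
= -268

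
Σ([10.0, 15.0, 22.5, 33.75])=81.25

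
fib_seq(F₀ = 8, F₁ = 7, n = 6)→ F_2 = F_1 + F_0 = 15
F_3 = F_2 + F_1 = 22
F_4 = F_3 + F_2 = 37
...
= [8, 7, 15, 22, 37, 59]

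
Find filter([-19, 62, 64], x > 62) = [64]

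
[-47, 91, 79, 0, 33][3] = 0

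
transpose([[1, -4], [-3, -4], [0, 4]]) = [[1, -3, 0], [-4, -4, 4]]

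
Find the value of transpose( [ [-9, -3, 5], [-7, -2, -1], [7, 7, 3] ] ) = [[-9, -7, 7], [-3, -2, 7], [5, -1, 3]]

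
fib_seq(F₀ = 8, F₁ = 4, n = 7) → F_2 = F_1 + F_0 = 12
F_3 = F_2 + F_1 = 16
F_4 = F_3 + F_2 = 28
...
= [8, 4, 12, 16, 28, 44, 72]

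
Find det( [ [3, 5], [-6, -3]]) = 21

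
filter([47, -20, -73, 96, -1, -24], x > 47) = [96]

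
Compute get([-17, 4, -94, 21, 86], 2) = -94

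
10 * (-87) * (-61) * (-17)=-902190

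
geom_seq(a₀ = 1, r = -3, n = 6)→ a_0 = 1*(-3)^0 = 1
a_1 = 1*(-3)^1 = -3
a_2 = 1*(-3)^2 = 9
...
= [1, -3, 9, -27, 81, -243]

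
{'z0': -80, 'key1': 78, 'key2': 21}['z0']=-80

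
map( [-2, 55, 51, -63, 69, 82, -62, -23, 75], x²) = [4, 3025, 2601, 3969, 4761, 6724, 3844, 529, 5625]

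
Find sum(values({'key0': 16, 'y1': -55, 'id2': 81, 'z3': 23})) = 16 + (-55) + 81 + 23
= 65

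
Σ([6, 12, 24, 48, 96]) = 186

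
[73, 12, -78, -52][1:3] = [12, -78]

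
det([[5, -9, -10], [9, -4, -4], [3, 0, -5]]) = -317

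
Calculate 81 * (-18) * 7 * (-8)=81648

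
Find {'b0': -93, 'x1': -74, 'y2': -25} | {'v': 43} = {'b0': -93, 'x1': -74, 'y2': -25, 'v': 43}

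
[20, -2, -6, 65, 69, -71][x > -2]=keep x where x > -2: 20✓, -2✗, -6✗, 65✓, 69✓, -71✗
= [20, 65, 69]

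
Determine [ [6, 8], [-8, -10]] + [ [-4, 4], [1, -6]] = [[2, 12], [-7, -16]]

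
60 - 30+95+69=194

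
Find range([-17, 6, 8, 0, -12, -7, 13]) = 30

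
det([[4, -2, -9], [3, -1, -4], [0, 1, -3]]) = -17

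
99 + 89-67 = 121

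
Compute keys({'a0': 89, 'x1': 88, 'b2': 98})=['a0', 'x1', 'b2']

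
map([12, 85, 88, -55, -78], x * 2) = [24, 170, 176, -110, -156]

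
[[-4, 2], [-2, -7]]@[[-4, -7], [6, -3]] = C[0][0] = (-4)*(-4) + (2)*(6) = 28
C[0][1] = (-4)*(-7) + (2)*(-3) = 22
C[1][0] = (-2)*(-4) + (-7)*(6) = -34
C[1][1] = (-2)*(-7) + (-7)*(-3) = 35
= [[28, 22], [-34, 35]]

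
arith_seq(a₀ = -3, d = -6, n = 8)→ [-3, -9, -15, -21, -27, -33, -39, -45]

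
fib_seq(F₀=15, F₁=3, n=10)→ [15, 3, 18, 21, 39, 60, 99, 159, 258, 417]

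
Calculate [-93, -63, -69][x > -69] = keep x where x > -69: -93✗, -63✓, -69✗
= [-63]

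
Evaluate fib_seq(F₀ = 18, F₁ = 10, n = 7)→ [18, 10, 28, 38, 66, 104, 170]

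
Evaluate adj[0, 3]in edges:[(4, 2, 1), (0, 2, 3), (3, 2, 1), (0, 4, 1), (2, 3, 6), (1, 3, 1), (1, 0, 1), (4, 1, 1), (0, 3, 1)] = 1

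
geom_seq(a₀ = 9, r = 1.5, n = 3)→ a_0 = 9*1.5^0 = 9.0
a_1 = 9*1.5^1 = 13.5
a_2 = 9*1.5^2 = 20.25
= [9.0, 13.5, 20.25]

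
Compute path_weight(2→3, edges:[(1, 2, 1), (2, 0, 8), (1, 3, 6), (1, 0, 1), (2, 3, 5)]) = w(2→3)=5
= 5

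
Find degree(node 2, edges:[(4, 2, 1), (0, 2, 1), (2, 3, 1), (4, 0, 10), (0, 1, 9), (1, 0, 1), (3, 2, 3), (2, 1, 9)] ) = 5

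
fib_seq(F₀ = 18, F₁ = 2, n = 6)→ F_2 = F_1 + F_0 = 20
F_3 = F_2 + F_1 = 22
F_4 = F_3 + F_2 = 42
...
= [18, 2, 20, 22, 42, 64]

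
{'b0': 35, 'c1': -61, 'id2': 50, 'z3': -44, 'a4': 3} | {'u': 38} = {'b0': 35, 'c1': -61, 'id2': 50, 'z3': -44, 'a4': 3, 'u': 38}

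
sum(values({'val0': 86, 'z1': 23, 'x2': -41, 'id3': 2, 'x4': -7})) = 63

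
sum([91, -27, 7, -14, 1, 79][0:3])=71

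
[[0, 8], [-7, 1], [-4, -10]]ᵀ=[[0, -7, -4], [8, 1, -10]]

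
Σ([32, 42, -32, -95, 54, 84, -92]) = -7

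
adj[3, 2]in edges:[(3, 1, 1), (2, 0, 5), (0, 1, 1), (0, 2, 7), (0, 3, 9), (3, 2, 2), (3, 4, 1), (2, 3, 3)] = 2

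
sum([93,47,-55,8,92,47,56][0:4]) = slice → [93, 47, -55, 8]
93 + 47 + (-55) + 8
= 93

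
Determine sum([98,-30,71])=139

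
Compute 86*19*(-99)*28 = -4529448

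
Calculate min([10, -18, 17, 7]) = -18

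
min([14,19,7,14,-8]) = -8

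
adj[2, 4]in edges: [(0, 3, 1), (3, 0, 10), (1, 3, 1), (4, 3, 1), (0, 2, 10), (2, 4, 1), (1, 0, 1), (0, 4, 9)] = 1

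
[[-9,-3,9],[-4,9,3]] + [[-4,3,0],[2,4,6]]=[[-13, 0, 9], [-2, 13, 9]]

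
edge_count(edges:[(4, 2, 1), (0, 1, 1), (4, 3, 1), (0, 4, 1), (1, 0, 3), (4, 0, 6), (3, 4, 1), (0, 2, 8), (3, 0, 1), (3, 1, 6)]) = 10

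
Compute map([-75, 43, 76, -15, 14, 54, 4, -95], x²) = [5625, 1849, 5776, 225, 196, 2916, 16, 9025]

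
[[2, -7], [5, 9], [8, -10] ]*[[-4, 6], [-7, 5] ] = C[0][0] = (2)*(-4) + (-7)*(-7) = 41
C[0][1] = (2)*(6) + (-7)*(5) = -23
C[1][0] = (5)*(-4) + (9)*(-7) = -83
C[1][1] = (5)*(6) + (9)*(5) = 75
C[2][0] = (8)*(-4) + (-10)*(-7) = 38
C[2][1] = (8)*(6) + (-10)*(5) = -2
= [[41, -23], [-83, 75], [38, -2]]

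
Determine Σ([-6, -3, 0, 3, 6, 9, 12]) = (-6) + (-3) + 0 + 3 + 6 + 9 + 12
= 21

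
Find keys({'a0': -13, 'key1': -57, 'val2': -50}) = ['a0', 'key1', 'val2']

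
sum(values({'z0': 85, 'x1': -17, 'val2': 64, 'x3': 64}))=85 + (-17) + 64 + 64
= 196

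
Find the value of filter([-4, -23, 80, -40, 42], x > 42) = keep x where x > 42: -4✗, -23✗, 80✓, -40✗, 42✗
= [80]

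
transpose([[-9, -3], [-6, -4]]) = [[-9, -6], [-3, -4]]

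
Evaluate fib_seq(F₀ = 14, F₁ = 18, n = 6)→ [14, 18, 32, 50, 82, 132]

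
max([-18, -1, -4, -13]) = -1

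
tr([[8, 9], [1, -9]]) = diagonal: 8 + (-9)
= -1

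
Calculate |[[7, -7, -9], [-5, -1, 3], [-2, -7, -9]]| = 270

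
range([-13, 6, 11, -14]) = 25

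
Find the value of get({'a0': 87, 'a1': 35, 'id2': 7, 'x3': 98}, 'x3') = 98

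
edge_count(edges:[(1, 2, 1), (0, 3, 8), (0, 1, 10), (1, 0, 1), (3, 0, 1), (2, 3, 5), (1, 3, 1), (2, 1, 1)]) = 8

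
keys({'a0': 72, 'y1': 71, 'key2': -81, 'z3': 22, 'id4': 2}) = ['a0', 'y1', 'key2', 'z3', 'id4']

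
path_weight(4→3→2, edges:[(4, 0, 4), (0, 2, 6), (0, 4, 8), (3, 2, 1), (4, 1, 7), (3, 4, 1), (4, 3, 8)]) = 9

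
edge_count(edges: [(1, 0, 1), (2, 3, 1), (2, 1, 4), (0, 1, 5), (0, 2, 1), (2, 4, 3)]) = 6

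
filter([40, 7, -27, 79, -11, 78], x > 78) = [79]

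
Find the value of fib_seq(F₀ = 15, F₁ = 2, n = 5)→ [15, 2, 17, 19, 36]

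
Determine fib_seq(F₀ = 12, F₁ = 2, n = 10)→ F_2 = F_1 + F_0 = 14
F_3 = F_2 + F_1 = 16
F_4 = F_3 + F_2 = 30
...
= [12, 2, 14, 16, 30, 46, 76, 122, 198, 320]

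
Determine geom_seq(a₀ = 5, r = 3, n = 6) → a_0 = 5*3^0 = 5
a_1 = 5*3^1 = 15
a_2 = 5*3^2 = 45
...
= [5, 15, 45, 135, 405, 1215]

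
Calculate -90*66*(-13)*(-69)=-5328180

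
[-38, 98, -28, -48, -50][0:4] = [-38, 98, -28, -48]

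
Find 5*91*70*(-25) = -796250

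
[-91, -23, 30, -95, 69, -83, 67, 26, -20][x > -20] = keep x where x > -20: -91✗, -23✗, 30✓, -95✗, 69✓, -83✗, 67✓, 26✓, -20✗
= [30, 69, 67, 26]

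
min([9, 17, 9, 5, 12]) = 5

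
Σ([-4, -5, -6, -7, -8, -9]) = -39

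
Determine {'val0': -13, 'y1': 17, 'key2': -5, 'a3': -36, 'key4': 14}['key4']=14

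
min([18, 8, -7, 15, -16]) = -16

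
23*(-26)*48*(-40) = 1148160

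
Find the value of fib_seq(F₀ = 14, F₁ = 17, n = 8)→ F_2 = F_1 + F_0 = 31
F_3 = F_2 + F_1 = 48
F_4 = F_3 + F_2 = 79
...
= [14, 17, 31, 48, 79, 127, 206, 333]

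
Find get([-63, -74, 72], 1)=-74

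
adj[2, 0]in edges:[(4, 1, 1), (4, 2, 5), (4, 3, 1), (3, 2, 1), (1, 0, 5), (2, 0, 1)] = 1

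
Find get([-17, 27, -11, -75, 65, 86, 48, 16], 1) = 27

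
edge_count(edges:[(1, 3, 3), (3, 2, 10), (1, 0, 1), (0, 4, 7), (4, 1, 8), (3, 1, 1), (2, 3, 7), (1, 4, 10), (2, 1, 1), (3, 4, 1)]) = 10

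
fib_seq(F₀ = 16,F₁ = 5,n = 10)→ [16, 5, 21, 26, 47, 73, 120, 193, 313, 506]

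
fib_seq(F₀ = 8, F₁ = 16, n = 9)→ F_2 = F_1 + F_0 = 24
F_3 = F_2 + F_1 = 40
F_4 = F_3 + F_2 = 64
...
= [8, 16, 24, 40, 64, 104, 168, 272, 440]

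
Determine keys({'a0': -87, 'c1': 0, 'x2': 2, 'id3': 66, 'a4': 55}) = ['a0', 'c1', 'x2', 'id3', 'a4']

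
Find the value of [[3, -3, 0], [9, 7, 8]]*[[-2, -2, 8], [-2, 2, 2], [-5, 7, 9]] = [[0, -12, 18], [-72, 52, 158]]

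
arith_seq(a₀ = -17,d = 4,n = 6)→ a_0 = -17 + 0*4 = -17
a_1 = -17 + 1*4 = -13
a_2 = -17 + 2*4 = -9
...
= [-17, -13, -9, -5, -1, 3]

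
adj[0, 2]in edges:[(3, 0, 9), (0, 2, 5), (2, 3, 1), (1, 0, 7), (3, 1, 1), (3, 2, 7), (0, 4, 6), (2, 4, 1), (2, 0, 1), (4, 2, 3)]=5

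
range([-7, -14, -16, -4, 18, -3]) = 34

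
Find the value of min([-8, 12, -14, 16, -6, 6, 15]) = -14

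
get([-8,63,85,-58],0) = -8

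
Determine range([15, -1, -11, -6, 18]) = 29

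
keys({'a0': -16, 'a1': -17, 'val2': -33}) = ['a0', 'a1', 'val2']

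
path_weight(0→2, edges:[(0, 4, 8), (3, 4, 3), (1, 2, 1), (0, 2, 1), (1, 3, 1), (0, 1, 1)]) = w(0→2)=1
= 1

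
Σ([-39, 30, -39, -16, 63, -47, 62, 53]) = (-39) + 30 + (-39) + (-16) + 63 + (-47) + 62 + 53
= 67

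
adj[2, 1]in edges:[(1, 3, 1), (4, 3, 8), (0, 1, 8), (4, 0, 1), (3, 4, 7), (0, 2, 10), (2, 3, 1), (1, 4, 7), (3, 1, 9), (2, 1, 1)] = 1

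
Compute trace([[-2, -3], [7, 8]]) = diagonal: (-2) + 8
= 6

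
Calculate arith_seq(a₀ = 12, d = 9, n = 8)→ a_0 = 12 + 0*9 = 12
a_1 = 12 + 1*9 = 21
a_2 = 12 + 2*9 = 30
...
= [12, 21, 30, 39, 48, 57, 66, 75]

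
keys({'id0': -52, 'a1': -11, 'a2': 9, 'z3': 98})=['id0', 'a1', 'a2', 'z3']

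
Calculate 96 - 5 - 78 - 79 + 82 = 16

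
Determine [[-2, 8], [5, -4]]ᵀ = [[-2, 5], [8, -4]]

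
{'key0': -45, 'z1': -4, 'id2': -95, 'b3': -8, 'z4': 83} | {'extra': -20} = {'key0': -45, 'z1': -4, 'id2': -95, 'b3': -8, 'z4': 83, 'extra': -20}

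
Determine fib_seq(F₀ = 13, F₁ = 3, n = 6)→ F_2 = F_1 + F_0 = 16
F_3 = F_2 + F_1 = 19
F_4 = F_3 + F_2 = 35
...
= [13, 3, 16, 19, 35, 54]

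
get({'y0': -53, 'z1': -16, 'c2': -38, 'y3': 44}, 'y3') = 44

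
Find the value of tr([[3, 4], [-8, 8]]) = diagonal: 3 + 8
= 11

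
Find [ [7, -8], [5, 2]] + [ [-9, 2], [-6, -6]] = [[-2, -6], [-1, -4]]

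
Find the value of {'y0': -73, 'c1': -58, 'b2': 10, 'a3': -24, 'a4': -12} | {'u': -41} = {'y0': -73, 'c1': -58, 'b2': 10, 'a3': -24, 'a4': -12, 'u': -41}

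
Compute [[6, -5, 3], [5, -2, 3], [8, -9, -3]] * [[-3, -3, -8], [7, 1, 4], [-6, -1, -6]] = [[-71, -26, -86], [-47, -20, -66], [-69, -30, -82]]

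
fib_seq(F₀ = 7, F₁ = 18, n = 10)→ F_2 = F_1 + F_0 = 25
F_3 = F_2 + F_1 = 43
F_4 = F_3 + F_2 = 68
...
= [7, 18, 25, 43, 68, 111, 179, 290, 469, 759]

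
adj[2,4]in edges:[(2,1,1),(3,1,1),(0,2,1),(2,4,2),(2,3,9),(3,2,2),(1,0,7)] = 2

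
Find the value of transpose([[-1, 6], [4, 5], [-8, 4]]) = [[-1, 4, -8], [6, 5, 4]]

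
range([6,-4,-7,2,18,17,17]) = 25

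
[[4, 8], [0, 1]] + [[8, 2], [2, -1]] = [[12, 10], [2, 0]]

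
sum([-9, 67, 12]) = (-9) + 67 + 12
= 70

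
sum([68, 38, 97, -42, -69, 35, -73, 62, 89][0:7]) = 54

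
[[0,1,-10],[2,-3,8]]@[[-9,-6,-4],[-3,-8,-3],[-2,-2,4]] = [[17, 12, -43], [-25, -4, 33]]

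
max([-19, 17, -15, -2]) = 17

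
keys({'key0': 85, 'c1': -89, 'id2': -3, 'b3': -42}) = ['key0', 'c1', 'id2', 'b3']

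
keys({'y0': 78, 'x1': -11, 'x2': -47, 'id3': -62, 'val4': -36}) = ['y0', 'x1', 'x2', 'id3', 'val4']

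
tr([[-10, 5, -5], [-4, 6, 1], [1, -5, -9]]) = diagonal: (-10) + 6 + (-9)
= -13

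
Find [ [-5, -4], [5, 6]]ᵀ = [[-5, 5], [-4, 6]]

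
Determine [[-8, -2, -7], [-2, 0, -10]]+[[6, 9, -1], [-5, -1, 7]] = [[-2, 7, -8], [-7, -1, -3]]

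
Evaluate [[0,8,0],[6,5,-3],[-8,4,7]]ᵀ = [[0, 6, -8], [8, 5, 4], [0, -3, 7]]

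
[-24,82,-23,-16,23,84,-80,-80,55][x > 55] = keep x where x > 55: -24✗, 82✓, -23✗, -16✗, 23✗, 84✓, -80✗, -80✗, 55✗
= [82, 84]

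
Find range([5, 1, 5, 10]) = 9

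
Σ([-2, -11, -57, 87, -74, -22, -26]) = -105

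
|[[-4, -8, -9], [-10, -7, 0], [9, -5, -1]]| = (1)*(-4)*det([[-7, 0], [-5, -1]]) + (-1)*(-8)*det([[-10, 0], [9, -1]]) + (1)*(-9)*det([[-10, -7], [9, -5]])
= -28 + 80 + -1017
= -965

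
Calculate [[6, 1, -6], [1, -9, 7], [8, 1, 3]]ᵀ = [[6, 1, 8], [1, -9, 1], [-6, 7, 3]]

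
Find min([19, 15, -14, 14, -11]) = -14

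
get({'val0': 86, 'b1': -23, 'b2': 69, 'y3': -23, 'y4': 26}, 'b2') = 69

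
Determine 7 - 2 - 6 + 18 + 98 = 115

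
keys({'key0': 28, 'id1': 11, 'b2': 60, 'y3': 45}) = ['key0', 'id1', 'b2', 'y3']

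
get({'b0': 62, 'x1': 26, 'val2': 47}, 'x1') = 26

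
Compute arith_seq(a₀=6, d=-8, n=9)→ [6, -2, -10, -18, -26, -34, -42, -50, -58]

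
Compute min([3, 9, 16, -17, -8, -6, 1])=-17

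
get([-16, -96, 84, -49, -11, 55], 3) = -49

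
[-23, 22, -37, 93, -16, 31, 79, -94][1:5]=[22, -37, 93, -16]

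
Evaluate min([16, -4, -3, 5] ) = -4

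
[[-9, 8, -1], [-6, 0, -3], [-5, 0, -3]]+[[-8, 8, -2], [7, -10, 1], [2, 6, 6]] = [[-17, 16, -3], [1, -10, -2], [-3, 6, 3]]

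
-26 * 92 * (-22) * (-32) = -1683968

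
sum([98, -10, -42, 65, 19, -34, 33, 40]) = 98 + (-10) + (-42) + 65 + 19 + (-34) + 33 + 40
= 169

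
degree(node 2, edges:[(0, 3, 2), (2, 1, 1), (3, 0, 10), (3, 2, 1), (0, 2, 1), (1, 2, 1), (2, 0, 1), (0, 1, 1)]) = incident: (2,1), (3,2), (0,2), (1,2), (2,0)
= 5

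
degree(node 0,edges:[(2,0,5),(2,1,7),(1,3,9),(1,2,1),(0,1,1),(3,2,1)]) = incident: (2,0), (0,1)
= 2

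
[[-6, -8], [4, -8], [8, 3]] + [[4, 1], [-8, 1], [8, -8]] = [[-2, -7], [-4, -7], [16, -5]]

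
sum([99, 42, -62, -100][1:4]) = slice → [42, -62, -100]
42 + (-62) + (-100)
= -120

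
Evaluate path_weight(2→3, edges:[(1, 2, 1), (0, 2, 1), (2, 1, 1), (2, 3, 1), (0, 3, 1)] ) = w(2→3)=1
= 1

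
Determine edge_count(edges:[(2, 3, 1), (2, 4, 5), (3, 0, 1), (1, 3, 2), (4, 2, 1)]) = 5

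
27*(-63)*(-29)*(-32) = -1578528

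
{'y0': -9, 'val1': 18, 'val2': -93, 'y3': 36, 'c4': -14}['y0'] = -9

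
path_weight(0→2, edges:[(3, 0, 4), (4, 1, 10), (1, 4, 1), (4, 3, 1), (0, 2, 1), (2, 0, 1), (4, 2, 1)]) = 1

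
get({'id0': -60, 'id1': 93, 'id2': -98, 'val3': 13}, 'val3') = 13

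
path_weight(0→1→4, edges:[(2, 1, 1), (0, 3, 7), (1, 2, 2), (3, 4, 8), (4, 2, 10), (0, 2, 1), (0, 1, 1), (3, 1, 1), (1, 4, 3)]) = 4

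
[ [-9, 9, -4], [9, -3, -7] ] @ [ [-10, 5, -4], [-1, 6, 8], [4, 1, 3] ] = C[0][0] = (-9)*(-10) + (9)*(-1) + (-4)*(4) = 65
C[0][1] = (-9)*(5) + (9)*(6) + (-4)*(1) = 5
C[0][2] = (-9)*(-4) + (9)*(8) + (-4)*(3) = 96
C[1][0] = (9)*(-10) + (-3)*(-1) + (-7)*(4) = -115
C[1][1] = (9)*(5) + (-3)*(6) + (-7)*(1) = 20
C[1][2] = (9)*(-4) + (-3)*(8) + (-7)*(3) = -81
= [[65, 5, 96], [-115, 20, -81]]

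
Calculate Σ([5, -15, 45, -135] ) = -100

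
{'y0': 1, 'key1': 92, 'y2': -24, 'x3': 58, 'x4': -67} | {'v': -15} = {'y0': 1, 'key1': 92, 'y2': -24, 'x3': 58, 'x4': -67, 'v': -15}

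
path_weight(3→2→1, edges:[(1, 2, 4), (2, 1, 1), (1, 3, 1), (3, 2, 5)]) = 6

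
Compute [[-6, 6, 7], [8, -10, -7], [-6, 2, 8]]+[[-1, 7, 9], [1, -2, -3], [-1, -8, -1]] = [[-7, 13, 16], [9, -12, -10], [-7, -6, 7]]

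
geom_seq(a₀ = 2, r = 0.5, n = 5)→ a_0 = 2*0.5^0 = 2.0
a_1 = 2*0.5^1 = 1.0
a_2 = 2*0.5^2 = 0.5
...
= [2.0, 1.0, 0.5, 0.25, 0.125]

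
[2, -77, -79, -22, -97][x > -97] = keep x where x > -97: 2✓, -77✓, -79✓, -22✓, -97✗
= [2, -77, -79, -22]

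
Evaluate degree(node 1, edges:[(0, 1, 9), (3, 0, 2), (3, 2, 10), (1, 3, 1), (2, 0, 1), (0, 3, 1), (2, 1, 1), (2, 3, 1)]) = 3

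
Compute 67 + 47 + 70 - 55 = 129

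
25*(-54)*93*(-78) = 9792900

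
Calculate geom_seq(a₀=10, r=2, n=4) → a_0 = 10*2^0 = 10
a_1 = 10*2^1 = 20
a_2 = 10*2^2 = 40
...
= [10, 20, 40, 80]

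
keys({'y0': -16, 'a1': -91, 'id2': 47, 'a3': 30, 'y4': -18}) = ['y0', 'a1', 'id2', 'a3', 'y4']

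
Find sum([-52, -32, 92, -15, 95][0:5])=88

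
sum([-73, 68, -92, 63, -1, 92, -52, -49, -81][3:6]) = 154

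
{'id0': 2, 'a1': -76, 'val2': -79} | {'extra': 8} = {'id0': 2, 'a1': -76, 'val2': -79, 'extra': 8}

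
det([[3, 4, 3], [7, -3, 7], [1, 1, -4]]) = (1)*(3)*det([[-3, 7], [1, -4]]) + (-1)*(4)*det([[7, 7], [1, -4]]) + (1)*(3)*det([[7, -3], [1, 1]])
= 15 + 140 + 30
= 185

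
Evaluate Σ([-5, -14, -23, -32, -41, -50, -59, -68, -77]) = -369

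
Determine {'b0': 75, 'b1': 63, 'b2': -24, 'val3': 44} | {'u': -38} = {'b0': 75, 'b1': 63, 'b2': -24, 'val3': 44, 'u': -38}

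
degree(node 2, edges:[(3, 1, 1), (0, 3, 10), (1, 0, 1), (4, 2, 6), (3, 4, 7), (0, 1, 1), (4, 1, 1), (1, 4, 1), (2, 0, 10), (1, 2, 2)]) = 3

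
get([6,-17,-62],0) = 6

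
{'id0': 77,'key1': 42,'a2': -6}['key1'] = 42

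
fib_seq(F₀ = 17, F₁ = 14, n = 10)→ F_2 = F_1 + F_0 = 31
F_3 = F_2 + F_1 = 45
F_4 = F_3 + F_2 = 76
...
= [17, 14, 31, 45, 76, 121, 197, 318, 515, 833]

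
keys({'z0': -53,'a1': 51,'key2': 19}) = ['z0', 'a1', 'key2']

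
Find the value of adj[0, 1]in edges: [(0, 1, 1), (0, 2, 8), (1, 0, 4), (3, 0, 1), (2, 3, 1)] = 1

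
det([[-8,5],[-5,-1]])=33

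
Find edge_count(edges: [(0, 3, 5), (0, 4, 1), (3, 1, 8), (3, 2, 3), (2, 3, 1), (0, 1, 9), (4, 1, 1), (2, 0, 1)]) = 8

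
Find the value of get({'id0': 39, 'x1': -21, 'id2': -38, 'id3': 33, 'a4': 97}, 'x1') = -21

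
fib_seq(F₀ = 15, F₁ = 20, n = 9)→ F_2 = F_1 + F_0 = 35
F_3 = F_2 + F_1 = 55
F_4 = F_3 + F_2 = 90
...
= [15, 20, 35, 55, 90, 145, 235, 380, 615]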